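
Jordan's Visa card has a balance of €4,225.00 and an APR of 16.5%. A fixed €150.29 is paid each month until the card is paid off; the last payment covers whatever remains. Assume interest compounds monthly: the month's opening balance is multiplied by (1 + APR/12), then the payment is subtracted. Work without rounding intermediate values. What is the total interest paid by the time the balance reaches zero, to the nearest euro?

€1,153

Monthly rate r = 16.5%/12 = 1.375% = 0.01375.
Payoff takes n = ⌈−ln(1 − rB₀/P)/ln(1+r)⌉ = ⌈35.782⌉ = 36 payments; the last is €117.66.
Total paid = 35·€150.29 + €117.66 = €5,377.81.
Total interest = total paid − principal = €5,377.81 − €4,225.00 = €1,152.81.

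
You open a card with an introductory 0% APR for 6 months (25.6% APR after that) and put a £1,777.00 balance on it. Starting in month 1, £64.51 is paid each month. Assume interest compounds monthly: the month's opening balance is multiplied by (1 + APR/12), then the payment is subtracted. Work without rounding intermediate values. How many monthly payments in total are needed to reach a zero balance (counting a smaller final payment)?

36 payments

Promo months 1–6 at r₀ = 0%/12 = 0; months 7+ at r₁ = 25.6%/12 = 0.0213333.
After month 6 (no interest yet): B = £1,777.00 − 6·£64.51 = £1,389.94.
Then at r₁ with £64.51/mo: n₂ = −ln(1 − r₁·B/P)/ln(1+r₁) ≈ 29.16 → 30 more payments.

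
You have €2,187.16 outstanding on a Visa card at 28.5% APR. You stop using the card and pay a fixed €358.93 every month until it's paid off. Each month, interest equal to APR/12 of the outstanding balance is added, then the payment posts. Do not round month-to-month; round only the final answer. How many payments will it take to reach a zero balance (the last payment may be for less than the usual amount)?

Monthly rate r = 28.5%/12 = 2.375% = 0.02375.
Recurrence: B ← B·(1+r) − €358.93.
Month 1: interest €51.95; balance after payment €1,880.18.
Month 2: interest €44.65; balance after payment €1,565.90.
Closed form: n = −ln(1 − rB₀/P)/ln(1+r) = −ln(0.85528)/ln(1.02375) ≈ 6.660, so the balance reaches zero during payment 7.

7 months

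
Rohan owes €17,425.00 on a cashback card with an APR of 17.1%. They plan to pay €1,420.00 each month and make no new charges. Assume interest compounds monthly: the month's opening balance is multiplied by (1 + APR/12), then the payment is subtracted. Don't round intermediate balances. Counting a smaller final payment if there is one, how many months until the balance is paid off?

Monthly rate r = 17.1%/12 = 1.425% = 0.01425.
Recurrence: B ← B·(1+r) − €1,420.00.
Month 1: interest €248.31; balance after payment €16,253.31.
Month 2: interest €231.61; balance after payment €15,064.92.
Closed form: n = −ln(1 − rB₀/P)/ln(1+r) = −ln(0.82514)/ln(1.01425) ≈ 13.584, so the balance reaches zero during payment 14.

14 months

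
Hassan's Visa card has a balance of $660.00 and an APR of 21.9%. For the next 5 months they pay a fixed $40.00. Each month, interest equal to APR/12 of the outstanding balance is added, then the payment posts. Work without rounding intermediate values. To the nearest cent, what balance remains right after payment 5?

$515.03

Monthly rate r = 21.9%/12 = 1.825% = 0.01825.
Each month: B ← B·(1+r) − $40.00.
Month 1: interest $12.04; balance after payment $632.04.
Month 2: interest $11.53; balance after payment $603.58.
Month 3: interest $11.02; balance after payment $574.60.
Month 4: interest $10.49; balance after payment $545.08.
Month 5: interest $9.95; balance after payment $515.03.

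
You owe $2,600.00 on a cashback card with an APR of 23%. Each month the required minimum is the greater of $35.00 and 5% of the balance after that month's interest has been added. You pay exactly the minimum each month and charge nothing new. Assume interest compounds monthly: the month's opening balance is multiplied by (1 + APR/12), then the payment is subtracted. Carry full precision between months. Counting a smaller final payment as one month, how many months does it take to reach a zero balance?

67 months

Monthly rate r = 23%/12 = 1.91667% = 0.0191667.
While 5% of the post-interest balance exceeds $35.00, each month B ← (B·(1+r))·(1 − 0.05), i.e. B shrinks by the factor (1+r)·0.95 = 0.96821.
This holds for months 1–42. Entering month 43 the balance is $669.37; 5% of the post-interest balance is now below $35.00, so the flat $35.00 minimum applies from here.
From month 43 a fixed $35.00 at rate r clears $669.37 in 25 more payments. Total: 42 + 25 = 67 months.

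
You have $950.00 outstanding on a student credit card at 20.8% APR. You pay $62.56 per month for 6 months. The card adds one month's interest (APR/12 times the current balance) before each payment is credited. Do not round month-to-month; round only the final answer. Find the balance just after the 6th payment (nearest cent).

$661.18

Monthly rate r = 20.8%/12 = 1.73333% = 0.0173333.
Each month: B ← B·(1+r) − $62.56.
Month 1: interest $16.47; balance after payment $903.91.
Month 2: interest $15.67; balance after payment $857.01.
Month 3: interest $14.85; balance after payment $809.31.
Month 4: interest $14.03; balance after payment $760.78.
Month 5: interest $13.19; balance after payment $711.40.
Month 6: interest $12.33; balance after payment $661.18.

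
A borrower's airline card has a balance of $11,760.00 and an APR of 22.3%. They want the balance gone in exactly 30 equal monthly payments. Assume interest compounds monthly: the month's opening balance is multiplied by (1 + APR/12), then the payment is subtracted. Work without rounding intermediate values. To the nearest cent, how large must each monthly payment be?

$514.91

Monthly rate r = 22.3%/12 = 1.85833% = 0.0185833.
Level-payment amortization: P = B₀·r / (1 − (1+r)^(−n)) = 11760.00·0.0185833 / (1 − 1.01858^(−30)).
Denominator 1 − (1+r)^(−30) = 0.424423534.
P = 218.54 / 0.424423534 ≈ 514.91.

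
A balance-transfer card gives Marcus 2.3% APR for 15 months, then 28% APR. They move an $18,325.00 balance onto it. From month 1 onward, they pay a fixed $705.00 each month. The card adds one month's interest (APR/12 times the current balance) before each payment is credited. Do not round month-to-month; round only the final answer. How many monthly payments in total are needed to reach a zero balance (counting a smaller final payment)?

29 months

Promo months 1–15 at r₀ = 2.3%/12 = 0.00191667; months 16+ at r₁ = 28%/12 = 0.0233333.
After month 15: iterate B ← B·(1+r₀) − $705.00 for 15 months → $8,140.90.
Then at r₁ with $705.00/mo: n₂ = −ln(1 − r₁·B/P)/ln(1+r₁) ≈ 13.61 → 14 more payments.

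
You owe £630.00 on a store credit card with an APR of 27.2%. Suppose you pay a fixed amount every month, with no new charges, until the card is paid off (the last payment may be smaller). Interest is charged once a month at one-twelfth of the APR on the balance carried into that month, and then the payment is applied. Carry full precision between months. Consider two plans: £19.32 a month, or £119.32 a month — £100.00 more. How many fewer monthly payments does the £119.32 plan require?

Monthly rate r = 27.2%/12 = 2.26667% = 0.0226667.
At £19.32/mo: n = ⌈−ln(1 − rB₀/P)/ln(1+r)⌉ = 60 payments (last £18.40); total interest = total paid − £630.00 = £528.28.
At £119.32/mo: 6 payments (last £82.27); total interest £48.87.
Payments saved = 60 − 6 = 54.

54 fewer payments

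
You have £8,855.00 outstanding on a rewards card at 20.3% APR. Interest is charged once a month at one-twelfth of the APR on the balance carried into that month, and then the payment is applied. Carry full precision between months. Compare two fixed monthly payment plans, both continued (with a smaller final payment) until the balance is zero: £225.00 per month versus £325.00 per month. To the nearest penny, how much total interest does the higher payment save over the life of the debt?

Monthly rate r = 20.3%/12 = 1.69167% = 0.0169167.
At £225.00/mo: n = ⌈−ln(1 − rB₀/P)/ln(1+r)⌉ = 66 payments (last £74.51); total interest = total paid − £8,855.00 = £5,844.51.
At £325.00/mo: 37 payments (last £271.11); total interest £3,116.11.
Interest saved = £5,844.51 − £3,116.11 = £2,728.40.

£2,728.40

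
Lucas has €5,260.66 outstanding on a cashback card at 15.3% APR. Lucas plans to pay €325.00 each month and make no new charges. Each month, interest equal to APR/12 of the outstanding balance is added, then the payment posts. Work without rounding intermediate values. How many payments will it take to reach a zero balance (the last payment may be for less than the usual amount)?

19 months

Monthly rate r = 15.3%/12 = 1.275% = 0.01275.
Recurrence: B ← B·(1+r) − €325.00.
Month 1: interest €67.07; balance after payment €5,002.73.
Month 2: interest €63.78; balance after payment €4,741.52.
Closed form: n = −ln(1 − rB₀/P)/ln(1+r) = −ln(0.79362)/ln(1.01275) ≈ 18.245, so the balance reaches zero during payment 19.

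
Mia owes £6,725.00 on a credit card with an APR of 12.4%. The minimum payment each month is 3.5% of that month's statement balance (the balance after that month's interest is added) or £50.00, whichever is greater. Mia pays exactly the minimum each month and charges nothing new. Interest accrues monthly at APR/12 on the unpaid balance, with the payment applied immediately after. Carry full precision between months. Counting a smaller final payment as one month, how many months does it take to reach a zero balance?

96 months

Monthly rate r = 12.4%/12 = 1.03333% = 0.0103333.
While 3.5% of the post-interest balance exceeds £50.00, each month B ← (B·(1+r))·(1 − 0.035), i.e. B shrinks by the factor (1+r)·0.965 = 0.97497.
This holds for months 1–62. Entering month 63 the balance is £1,397.00; 3.5% of the post-interest balance is now below £50.00, so the flat £50.00 minimum applies from here.
From month 63 a fixed £50.00 at rate r clears £1,397.00 in 34 more payments. Total: 62 + 34 = 96 months.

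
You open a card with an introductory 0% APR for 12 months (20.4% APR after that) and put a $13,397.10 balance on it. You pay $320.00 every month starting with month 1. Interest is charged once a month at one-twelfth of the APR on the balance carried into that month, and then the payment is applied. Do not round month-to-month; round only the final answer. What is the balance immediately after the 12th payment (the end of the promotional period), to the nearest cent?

Promo months 1–12 at r₀ = 0%/12 = 0; months 13+ at r₁ = 20.4%/12 = 0.017.
After month 12 (no interest yet): B = $13,397.10 − 12·$320.00 = $9,557.10.

$9,557.10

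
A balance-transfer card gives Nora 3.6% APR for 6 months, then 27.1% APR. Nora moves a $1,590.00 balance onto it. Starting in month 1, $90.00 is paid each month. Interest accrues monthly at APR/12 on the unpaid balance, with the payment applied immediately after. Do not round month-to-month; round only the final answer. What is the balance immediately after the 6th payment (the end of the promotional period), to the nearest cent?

$1,074.77

Promo months 1–6 at r₀ = 3.6%/12 = 0.003; months 7+ at r₁ = 27.1%/12 = 0.0225833.
After month 6: iterate B ← B·(1+r₀) − $90.00 for 6 months → $1,074.77.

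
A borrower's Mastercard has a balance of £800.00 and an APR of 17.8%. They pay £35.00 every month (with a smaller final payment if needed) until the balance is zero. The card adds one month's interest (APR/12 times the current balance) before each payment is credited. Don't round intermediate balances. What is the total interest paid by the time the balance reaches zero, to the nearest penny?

Monthly rate r = 17.8%/12 = 1.48333% = 0.0148333.
Payoff takes n = ⌈−ln(1 − rB₀/P)/ln(1+r)⌉ = ⌈28.122⌉ = 29 payments; the last is £4.28.
Total paid = 28·£35.00 + £4.28 = £984.28.
Total interest = total paid − principal = £984.28 − £800.00 = £184.28.

£184.28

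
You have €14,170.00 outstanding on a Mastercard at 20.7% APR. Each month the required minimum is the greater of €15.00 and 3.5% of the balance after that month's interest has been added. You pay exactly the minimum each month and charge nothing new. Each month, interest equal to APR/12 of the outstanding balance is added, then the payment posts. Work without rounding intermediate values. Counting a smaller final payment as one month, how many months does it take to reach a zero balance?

229 months

Monthly rate r = 20.7%/12 = 1.725% = 0.01725.
While 3.5% of the post-interest balance exceeds €15.00, each month B ← (B·(1+r))·(1 − 0.035), i.e. B shrinks by the factor (1+r)·0.965 = 0.98165.
This holds for months 1–190. Entering month 191 the balance is €419.59; 3.5% of the post-interest balance is now below €15.00, so the flat €15.00 minimum applies from here.
From month 191 a fixed €15.00 at rate r clears €419.59 in 39 more payments. Total: 190 + 39 = 229 months.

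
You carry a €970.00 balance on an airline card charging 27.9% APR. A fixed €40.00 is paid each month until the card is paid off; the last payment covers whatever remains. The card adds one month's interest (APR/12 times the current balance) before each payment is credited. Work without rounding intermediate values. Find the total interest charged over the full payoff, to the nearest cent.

€473.98

Monthly rate r = 27.9%/12 = 2.325% = 0.02325.
Payoff takes n = ⌈−ln(1 − rB₀/P)/ln(1+r)⌉ = ⌈36.099⌉ = 37 payments; the last is €3.98.
Total paid = 36·€40.00 + €3.98 = €1,443.98.
Total interest = total paid − principal = €1,443.98 − €970.00 = €473.98.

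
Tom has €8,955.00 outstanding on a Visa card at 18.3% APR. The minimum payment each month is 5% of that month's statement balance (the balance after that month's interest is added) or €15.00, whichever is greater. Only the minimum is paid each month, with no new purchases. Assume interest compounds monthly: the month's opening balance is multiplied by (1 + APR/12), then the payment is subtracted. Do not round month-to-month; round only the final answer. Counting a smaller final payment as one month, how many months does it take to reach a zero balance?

Monthly rate r = 18.3%/12 = 1.525% = 0.01525.
While 5% of the post-interest balance exceeds €15.00, each month B ← (B·(1+r))·(1 − 0.05), i.e. B shrinks by the factor (1+r)·0.95 = 0.96449.
This holds for months 1–95. Entering month 96 the balance is €288.56; 5% of the post-interest balance is now below €15.00, so the flat €15.00 minimum applies from here.
From month 96 a fixed €15.00 at rate r clears €288.56 in 23 more payments. Total: 95 + 23 = 118 months.

118 months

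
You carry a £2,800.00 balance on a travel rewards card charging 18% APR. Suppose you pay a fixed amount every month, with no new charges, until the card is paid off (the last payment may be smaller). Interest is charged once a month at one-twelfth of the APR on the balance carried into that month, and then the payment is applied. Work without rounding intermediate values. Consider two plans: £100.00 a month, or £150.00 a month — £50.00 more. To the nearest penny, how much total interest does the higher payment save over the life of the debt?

£349.18

Monthly rate r = 18%/12 = 1.5% = 0.015.
At £100.00/mo: n = ⌈−ln(1 − rB₀/P)/ln(1+r)⌉ = 37 payments (last £58.86); total interest = total paid − £2,800.00 = £858.86.
At £150.00/mo: 23 payments (last £9.68); total interest £509.68.
Interest saved = £858.86 − £509.68 = £349.18.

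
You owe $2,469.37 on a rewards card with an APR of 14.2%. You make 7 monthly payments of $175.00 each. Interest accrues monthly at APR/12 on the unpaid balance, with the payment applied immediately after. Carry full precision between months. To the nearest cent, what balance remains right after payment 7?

Monthly rate r = 14.2%/12 = 1.18333% = 0.0118333.
Each month: B ← B·(1+r) − $175.00.
Month 1: interest $29.22; balance after payment $2,323.59.
Month 2: interest $27.50; balance after payment $2,176.09.
Month 3: interest $25.75; balance after payment $2,026.84.
Month 4: interest $23.98; balance after payment $1,875.82.
Month 5: interest $22.20; balance after payment $1,723.02.
Month 6: interest $20.39; balance after payment $1,568.41.
Month 7: interest $18.56; balance after payment $1,411.97.

$1,411.97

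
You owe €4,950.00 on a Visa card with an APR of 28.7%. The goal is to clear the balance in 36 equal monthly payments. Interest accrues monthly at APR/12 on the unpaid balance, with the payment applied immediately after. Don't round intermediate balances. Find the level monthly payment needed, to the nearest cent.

Monthly rate r = 28.7%/12 = 2.39167% = 0.0239167.
Level-payment amortization: P = B₀·r / (1 − (1+r)^(−n)) = 4950.00·0.0239167 / (1 − 1.02392^(−36)).
Denominator 1 − (1+r)^(−36) = 0.572954687.
P = 118.388 / 0.572954687 ≈ 206.63.

€206.63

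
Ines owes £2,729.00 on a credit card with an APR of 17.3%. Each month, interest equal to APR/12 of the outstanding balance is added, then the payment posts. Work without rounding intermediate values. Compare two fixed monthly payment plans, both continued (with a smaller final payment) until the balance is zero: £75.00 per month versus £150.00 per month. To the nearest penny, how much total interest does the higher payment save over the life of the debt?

Monthly rate r = 17.3%/12 = 1.44167% = 0.0144167.
At £75.00/mo: n = ⌈−ln(1 − rB₀/P)/ln(1+r)⌉ = 52 payments (last £71.00); total interest = total paid − £2,729.00 = £1,167.00.
At £150.00/mo: 22 payments (last £38.06); total interest £459.06.
Interest saved = £1,167.00 − £459.06 = £707.94.

£707.94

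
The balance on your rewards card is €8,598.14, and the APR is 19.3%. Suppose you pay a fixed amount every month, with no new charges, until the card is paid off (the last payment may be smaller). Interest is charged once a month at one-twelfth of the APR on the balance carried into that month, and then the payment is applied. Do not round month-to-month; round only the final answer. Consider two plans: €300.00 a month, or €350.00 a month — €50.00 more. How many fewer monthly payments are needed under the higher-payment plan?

Monthly rate r = 19.3%/12 = 1.60833% = 0.0160833.
At €300.00/mo: n = ⌈−ln(1 − rB₀/P)/ln(1+r)⌉ = 39 payments (last €219.59); total interest = total paid − €8,598.14 = €3,021.45.
At €350.00/mo: 32 payments (last €178.03); total interest €2,429.89.
Payments saved = 39 − 32 = 7.

7 fewer payments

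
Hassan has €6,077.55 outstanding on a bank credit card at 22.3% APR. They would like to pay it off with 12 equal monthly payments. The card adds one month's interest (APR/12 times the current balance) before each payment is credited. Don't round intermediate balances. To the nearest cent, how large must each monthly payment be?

Monthly rate r = 22.3%/12 = 1.85833% = 0.0185833.
Level-payment amortization: P = B₀·r / (1 − (1+r)^(−n)) = 6077.55·0.0185833 / (1 − 1.01858^(−12)).
Denominator 1 − (1+r)^(−12) = 0.198245859.
P = 112.941 / 0.198245859 ≈ 569.70.

€569.70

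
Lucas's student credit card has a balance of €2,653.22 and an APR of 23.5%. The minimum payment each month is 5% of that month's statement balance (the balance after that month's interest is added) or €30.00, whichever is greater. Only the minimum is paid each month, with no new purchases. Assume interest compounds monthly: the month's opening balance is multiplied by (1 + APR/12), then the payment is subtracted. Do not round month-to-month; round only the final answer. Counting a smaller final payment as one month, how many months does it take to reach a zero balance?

73 months

Monthly rate r = 23.5%/12 = 1.95833% = 0.0195833.
While 5% of the post-interest balance exceeds €30.00, each month B ← (B·(1+r))·(1 − 0.05), i.e. B shrinks by the factor (1+r)·0.95 = 0.9686.
This holds for months 1–48. Entering month 49 the balance is €573.85; 5% of the post-interest balance is now below €30.00, so the flat €30.00 minimum applies from here.
From month 49 a fixed €30.00 at rate r clears €573.85 in 25 more payments. Total: 48 + 25 = 73 months.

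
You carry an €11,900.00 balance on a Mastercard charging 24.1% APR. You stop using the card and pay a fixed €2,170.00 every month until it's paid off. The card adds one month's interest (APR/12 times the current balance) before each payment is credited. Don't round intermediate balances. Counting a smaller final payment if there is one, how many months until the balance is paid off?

6 months

Monthly rate r = 24.1%/12 = 2.00833% = 0.0200833.
Recurrence: B ← B·(1+r) − €2,170.00.
Month 1: interest €238.99; balance after payment €9,968.99.
Month 2: interest €200.21; balance after payment €7,999.20.
Month 3: interest €160.65; balance after payment €5,989.85.
Month 4: interest €120.30; balance after payment €3,940.15.
Month 5: interest €79.13; balance after payment €1,849.28.
Month 6: interest €37.14; balance after payment €0.00.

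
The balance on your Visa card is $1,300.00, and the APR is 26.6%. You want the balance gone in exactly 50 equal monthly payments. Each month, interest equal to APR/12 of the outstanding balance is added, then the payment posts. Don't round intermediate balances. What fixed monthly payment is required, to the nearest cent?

Monthly rate r = 26.6%/12 = 2.21667% = 0.0221667.
Level-payment amortization: P = B₀·r / (1 − (1+r)^(−n)) = 1300.00·0.0221667 / (1 − 1.02217^(−50)).
Denominator 1 − (1+r)^(−50) = 0.665870912.
P = 28.8167 / 0.665870912 ≈ 43.28.

$43.28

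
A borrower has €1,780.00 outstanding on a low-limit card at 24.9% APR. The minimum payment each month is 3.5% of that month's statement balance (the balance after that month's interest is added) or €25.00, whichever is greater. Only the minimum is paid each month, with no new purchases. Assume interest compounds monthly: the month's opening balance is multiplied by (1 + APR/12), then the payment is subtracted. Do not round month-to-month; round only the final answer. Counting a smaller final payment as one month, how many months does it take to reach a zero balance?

105 months

Monthly rate r = 24.9%/12 = 2.075% = 0.02075.
While 3.5% of the post-interest balance exceeds €25.00, each month B ← (B·(1+r))·(1 − 0.035), i.e. B shrinks by the factor (1+r)·0.965 = 0.98502.
This holds for months 1–62. Entering month 63 the balance is €698.42; 3.5% of the post-interest balance is now below €25.00, so the flat €25.00 minimum applies from here.
From month 63 a fixed €25.00 at rate r clears €698.42 in 43 more payments. Total: 62 + 43 = 105 months.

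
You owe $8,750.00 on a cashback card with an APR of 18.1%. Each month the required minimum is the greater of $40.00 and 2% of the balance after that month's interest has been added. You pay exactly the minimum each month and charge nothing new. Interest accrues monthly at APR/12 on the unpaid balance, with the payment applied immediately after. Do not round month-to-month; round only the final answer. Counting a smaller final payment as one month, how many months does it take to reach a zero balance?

376 months

Monthly rate r = 18.1%/12 = 1.50833% = 0.0150833.
While 2% of the post-interest balance exceeds $40.00, each month B ← (B·(1+r))·(1 − 0.02), i.e. B shrinks by the factor (1+r)·0.98 = 0.99478.
This holds for months 1–285. Entering month 286 the balance is $1,969.81; 2% of the post-interest balance is now below $40.00, so the flat $40.00 minimum applies from here.
From month 286 a fixed $40.00 at rate r clears $1,969.81 in 91 more payments. Total: 285 + 91 = 376 months.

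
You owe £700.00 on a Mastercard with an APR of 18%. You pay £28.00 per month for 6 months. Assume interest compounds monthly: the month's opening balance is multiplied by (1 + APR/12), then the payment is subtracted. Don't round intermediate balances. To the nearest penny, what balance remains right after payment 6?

Monthly rate r = 18%/12 = 1.5% = 0.015.
Each month: B ← B·(1+r) − £28.00.
Month 1: interest £10.50; balance after payment £682.50.
Month 2: interest £10.24; balance after payment £664.74.
Month 3: interest £9.97; balance after payment £646.71.
Month 4: interest £9.70; balance after payment £628.41.
Month 5: interest £9.43; balance after payment £609.84.
Month 6: interest £9.15; balance after payment £590.98.

£590.98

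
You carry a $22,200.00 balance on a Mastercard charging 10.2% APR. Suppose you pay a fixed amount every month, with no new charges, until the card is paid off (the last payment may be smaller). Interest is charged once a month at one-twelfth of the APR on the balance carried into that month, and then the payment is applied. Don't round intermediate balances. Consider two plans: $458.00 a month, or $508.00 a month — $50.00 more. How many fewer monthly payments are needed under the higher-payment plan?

8 fewer payments

Monthly rate r = 10.2%/12 = 0.85% = 0.0085.
At $458.00/mo: n = ⌈−ln(1 − rB₀/P)/ln(1+r)⌉ = 63 payments (last $339.67); total interest = total paid − $22,200.00 = $6,535.67.
At $508.00/mo: 55 payments (last $437.80); total interest $5,669.80.
Payments saved = 63 − 55 = 8.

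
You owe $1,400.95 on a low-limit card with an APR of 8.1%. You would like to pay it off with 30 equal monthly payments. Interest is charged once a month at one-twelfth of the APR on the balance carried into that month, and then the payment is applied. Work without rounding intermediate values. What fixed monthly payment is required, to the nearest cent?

Monthly rate r = 8.1%/12 = 0.675% = 0.00675.
Level-payment amortization: P = B₀·r / (1 − (1+r)^(−n)) = 1400.95·0.00675 / (1 − 1.00675^(−30)).
Denominator 1 − (1+r)^(−30) = 0.182757673.
P = 9.45641 / 0.182757673 ≈ 51.74.

$51.74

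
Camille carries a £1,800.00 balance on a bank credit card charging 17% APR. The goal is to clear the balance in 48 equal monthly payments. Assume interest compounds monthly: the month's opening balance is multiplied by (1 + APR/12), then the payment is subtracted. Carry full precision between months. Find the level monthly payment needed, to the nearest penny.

£51.94

Monthly rate r = 17%/12 = 1.41667% = 0.0141667.
Level-payment amortization: P = B₀·r / (1 − (1+r)^(−n)) = 1800.00·0.0141667 / (1 − 1.01417^(−48)).
Denominator 1 − (1+r)^(−48) = 0.49095983.
P = 25.5 / 0.49095983 ≈ 51.94.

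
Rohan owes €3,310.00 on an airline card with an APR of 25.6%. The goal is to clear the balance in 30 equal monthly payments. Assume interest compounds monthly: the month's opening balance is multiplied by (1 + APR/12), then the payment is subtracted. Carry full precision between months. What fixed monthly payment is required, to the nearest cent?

€150.51

Monthly rate r = 25.6%/12 = 2.13333% = 0.0213333.
Level-payment amortization: P = B₀·r / (1 − (1+r)^(−n)) = 3310.00·0.0213333 / (1 − 1.02133^(−30)).
Denominator 1 − (1+r)^(−30) = 0.469146344.
P = 70.6133 / 0.469146344 ≈ 150.51.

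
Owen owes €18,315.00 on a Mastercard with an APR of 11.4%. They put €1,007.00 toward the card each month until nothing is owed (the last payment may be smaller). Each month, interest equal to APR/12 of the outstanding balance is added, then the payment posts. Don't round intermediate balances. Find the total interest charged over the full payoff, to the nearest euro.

Monthly rate r = 11.4%/12 = 0.95% = 0.0095.
Payoff takes n = ⌈−ln(1 − rB₀/P)/ln(1+r)⌉ = ⌈20.062⌉ = 21 payments; the last is €62.59.
Total paid = 20·€1,007.00 + €62.59 = €20,202.59.
Total interest = total paid − principal = €20,202.59 − €18,315.00 = €1,887.59.

€1,888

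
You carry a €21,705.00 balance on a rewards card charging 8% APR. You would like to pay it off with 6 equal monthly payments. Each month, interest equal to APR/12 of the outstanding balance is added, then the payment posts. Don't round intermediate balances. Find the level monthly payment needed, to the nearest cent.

Monthly rate r = 8%/12 = 0.666667% = 0.00666667.
Level-payment amortization: P = B₀·r / (1 − (1+r)^(−n)) = 21705.00·0.00666667 / (1 − 1.00667^(−6)).
Denominator 1 − (1+r)^(−6) = 0.0390830136.
P = 144.7 / 0.0390830136 ≈ 3702.38.

€3,702.38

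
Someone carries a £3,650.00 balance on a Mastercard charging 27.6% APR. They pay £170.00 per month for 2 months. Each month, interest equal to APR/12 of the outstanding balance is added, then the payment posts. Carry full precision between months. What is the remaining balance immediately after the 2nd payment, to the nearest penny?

£3,475.92

Monthly rate r = 27.6%/12 = 2.3% = 0.023.
Each month: B ← B·(1+r) − £170.00.
Month 1: interest £83.95; balance after payment £3,563.95.
Month 2: interest £81.97; balance after payment £3,475.92.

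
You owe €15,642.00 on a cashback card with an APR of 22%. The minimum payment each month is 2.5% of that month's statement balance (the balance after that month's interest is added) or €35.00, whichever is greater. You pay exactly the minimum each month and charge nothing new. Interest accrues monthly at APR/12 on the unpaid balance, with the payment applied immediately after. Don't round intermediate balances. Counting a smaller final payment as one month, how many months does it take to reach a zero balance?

411 months

Monthly rate r = 22%/12 = 1.83333% = 0.0183333.
While 2.5% of the post-interest balance exceeds €35.00, each month B ← (B·(1+r))·(1 − 0.025), i.e. B shrinks by the factor (1+r)·0.975 = 0.99287.
This holds for months 1–341. Entering month 342 the balance is €1,365.66; 2.5% of the post-interest balance is now below €35.00, so the flat €35.00 minimum applies from here.
From month 342 a fixed €35.00 at rate r clears €1,365.66 in 70 more payments. Total: 341 + 70 = 411 months.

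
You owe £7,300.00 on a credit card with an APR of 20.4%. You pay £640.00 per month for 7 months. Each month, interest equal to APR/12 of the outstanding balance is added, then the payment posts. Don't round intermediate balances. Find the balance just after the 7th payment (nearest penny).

Monthly rate r = 20.4%/12 = 1.7% = 0.017.
Each month: B ← B·(1+r) − £640.00.
Month 1: interest £124.10; balance after payment £6,784.10.
Month 2: interest £115.33; balance after payment £6,259.43.
Month 3: interest £106.41; balance after payment £5,725.84.
Month 4: interest £97.34; balance after payment £5,183.18.
Month 5: interest £88.11; balance after payment £4,631.29.
Month 6: interest £78.73; balance after payment £4,070.03.
Month 7: interest £69.19; balance after payment £3,499.22.

£3,499.22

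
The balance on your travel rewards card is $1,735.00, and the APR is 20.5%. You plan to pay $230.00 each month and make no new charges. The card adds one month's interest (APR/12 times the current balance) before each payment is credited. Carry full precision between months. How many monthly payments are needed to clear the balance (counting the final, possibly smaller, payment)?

9 payments

Monthly rate r = 20.5%/12 = 1.70833% = 0.0170833.
Recurrence: B ← B·(1+r) − $230.00.
Month 1: interest $29.64; balance after payment $1,534.64.
Month 2: interest $26.22; balance after payment $1,330.86.
Closed form: n = −ln(1 − rB₀/P)/ln(1+r) = −ln(0.87113)/ln(1.01708) ≈ 8.145, so the balance reaches zero during payment 9.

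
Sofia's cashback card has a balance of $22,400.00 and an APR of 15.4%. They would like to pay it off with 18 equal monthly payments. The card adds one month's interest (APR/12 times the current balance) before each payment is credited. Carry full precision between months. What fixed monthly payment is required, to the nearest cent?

$1,401.64

Monthly rate r = 15.4%/12 = 1.28333% = 0.0128333.
Level-payment amortization: P = B₀·r / (1 − (1+r)^(−n)) = 22400.00·0.0128333 / (1 − 1.01283^(−18)).
Denominator 1 − (1+r)^(−18) = 0.205093126.
P = 287.467 / 0.205093126 ≈ 1401.64.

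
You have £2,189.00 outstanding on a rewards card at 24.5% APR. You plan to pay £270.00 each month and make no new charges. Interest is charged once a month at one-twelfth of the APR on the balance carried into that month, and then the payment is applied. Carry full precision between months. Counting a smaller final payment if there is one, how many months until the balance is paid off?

9 payments

Monthly rate r = 24.5%/12 = 2.04167% = 0.0204167.
Recurrence: B ← B·(1+r) − £270.00.
Month 1: interest £44.69; balance after payment £1,963.69.
Month 2: interest £40.09; balance after payment £1,733.78.
Closed form: n = −ln(1 − rB₀/P)/ln(1+r) = −ln(0.83447)/ln(1.02042) ≈ 8.953, so the balance reaches zero during payment 9.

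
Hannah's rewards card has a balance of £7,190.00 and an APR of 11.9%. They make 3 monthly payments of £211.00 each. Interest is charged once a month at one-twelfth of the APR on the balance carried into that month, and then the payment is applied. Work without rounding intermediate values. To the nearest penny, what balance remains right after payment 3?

Monthly rate r = 11.9%/12 = 0.991667% = 0.00991667.
Each month: B ← B·(1+r) − £211.00.
Month 1: interest £71.30; balance after payment £7,050.30.
Month 2: interest £69.92; balance after payment £6,909.22.
Month 3: interest £68.52; balance after payment £6,766.73.

£6,766.73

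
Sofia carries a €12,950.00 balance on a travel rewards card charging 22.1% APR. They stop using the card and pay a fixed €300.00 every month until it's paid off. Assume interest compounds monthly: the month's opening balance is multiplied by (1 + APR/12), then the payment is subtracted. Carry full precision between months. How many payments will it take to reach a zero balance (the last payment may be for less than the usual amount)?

87 payments

Monthly rate r = 22.1%/12 = 1.84167% = 0.0184167.
Recurrence: B ← B·(1+r) − €300.00.
Month 1: interest €238.50; balance after payment €12,888.50.
Month 2: interest €237.36; balance after payment €12,825.86.
Closed form: n = −ln(1 − rB₀/P)/ln(1+r) = −ln(0.20501)/ln(1.01842) ≈ 86.836, so the balance reaches zero during payment 87.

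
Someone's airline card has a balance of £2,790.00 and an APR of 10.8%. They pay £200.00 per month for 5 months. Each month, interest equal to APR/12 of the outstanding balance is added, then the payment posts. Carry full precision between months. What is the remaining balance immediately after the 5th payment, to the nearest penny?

£1,899.67

Monthly rate r = 10.8%/12 = 0.9% = 0.009.
Each month: B ← B·(1+r) − £200.00.
Month 1: interest £25.11; balance after payment £2,615.11.
Month 2: interest £23.54; balance after payment £2,438.65.
Month 3: interest £21.95; balance after payment £2,260.59.
Month 4: interest £20.35; balance after payment £2,080.94.
Month 5: interest £18.73; balance after payment £1,899.67.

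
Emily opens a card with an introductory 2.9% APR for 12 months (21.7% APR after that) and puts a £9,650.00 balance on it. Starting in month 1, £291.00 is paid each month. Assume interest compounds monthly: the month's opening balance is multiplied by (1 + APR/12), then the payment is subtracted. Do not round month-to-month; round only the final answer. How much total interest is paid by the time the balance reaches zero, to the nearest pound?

£2,066

Promo months 1–12 at r₀ = 2.9%/12 = 0.00241667; months 13+ at r₁ = 21.7%/12 = 0.0180833.
After month 12: iterate B ← B·(1+r₀) − £291.00 for 12 months → £6,394.81.
Then at r₁ with £291.00/mo: n₂ = −ln(1 − r₁·B/P)/ln(1+r₁) ≈ 28.26 → 29 more payments.
Total paid = 40·£291.00 + £76.32 = £11,716.32; interest = £11,716.32 − £9,650.00 = £2,066.32.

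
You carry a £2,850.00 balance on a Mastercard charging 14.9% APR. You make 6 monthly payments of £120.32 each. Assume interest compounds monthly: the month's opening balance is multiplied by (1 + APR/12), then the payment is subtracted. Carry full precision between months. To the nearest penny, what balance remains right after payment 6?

£2,324.32

Monthly rate r = 14.9%/12 = 1.24167% = 0.0124167.
Each month: B ← B·(1+r) − £120.32.
Month 1: interest £35.39; balance after payment £2,765.07.
Month 2: interest £34.33; balance after payment £2,679.08.
Month 3: interest £33.27; balance after payment £2,592.03.
Month 4: interest £32.18; balance after payment £2,503.89.
Month 5: interest £31.09; balance after payment £2,414.66.
Month 6: interest £29.98; balance after payment £2,324.32.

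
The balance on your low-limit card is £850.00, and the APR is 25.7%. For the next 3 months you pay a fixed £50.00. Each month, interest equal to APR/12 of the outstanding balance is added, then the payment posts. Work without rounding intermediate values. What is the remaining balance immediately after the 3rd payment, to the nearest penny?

Monthly rate r = 25.7%/12 = 2.14167% = 0.0214167.
Each month: B ← B·(1+r) − £50.00.
Month 1: interest £18.20; balance after payment £818.20.
Month 2: interest £17.52; balance after payment £785.73.
Month 3: interest £16.83; balance after payment £752.56.

£752.56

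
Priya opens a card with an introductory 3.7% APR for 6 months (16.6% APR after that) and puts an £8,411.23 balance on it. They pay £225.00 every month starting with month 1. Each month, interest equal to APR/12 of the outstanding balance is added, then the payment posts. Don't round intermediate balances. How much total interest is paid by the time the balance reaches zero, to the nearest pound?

£2,527

Promo months 1–6 at r₀ = 3.7%/12 = 0.00308333; months 7+ at r₁ = 16.6%/12 = 0.0138333.
After month 6: iterate B ← B·(1+r₀) − £225.00 for 6 months → £7,207.59.
Then at r₁ with £225.00/mo: n₂ = −ln(1 − r₁·B/P)/ln(1+r₁) ≈ 42.61 → 43 more payments.
Total paid = 48·£225.00 + £138.13 = £10,938.13; interest = £10,938.13 − £8,411.23 = £2,526.90.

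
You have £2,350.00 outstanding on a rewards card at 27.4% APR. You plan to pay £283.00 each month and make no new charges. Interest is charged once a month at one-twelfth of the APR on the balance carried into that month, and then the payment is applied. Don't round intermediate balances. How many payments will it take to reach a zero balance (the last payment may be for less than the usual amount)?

Monthly rate r = 27.4%/12 = 2.28333% = 0.0228333.
Recurrence: B ← B·(1+r) − £283.00.
Month 1: interest £53.66; balance after payment £2,120.66.
Month 2: interest £48.42; balance after payment £1,886.08.
Closed form: n = −ln(1 − rB₀/P)/ln(1+r) = −ln(0.81039)/ln(1.02283) ≈ 9.312, so the balance reaches zero during payment 10.

10 months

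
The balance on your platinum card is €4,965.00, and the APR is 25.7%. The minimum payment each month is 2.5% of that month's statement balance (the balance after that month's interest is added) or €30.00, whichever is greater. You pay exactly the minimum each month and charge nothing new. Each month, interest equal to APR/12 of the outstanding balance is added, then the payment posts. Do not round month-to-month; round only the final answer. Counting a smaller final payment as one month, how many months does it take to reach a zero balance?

Monthly rate r = 25.7%/12 = 2.14167% = 0.0214167.
While 2.5% of the post-interest balance exceeds €30.00, each month B ← (B·(1+r))·(1 − 0.025), i.e. B shrinks by the factor (1+r)·0.975 = 0.99588.
This holds for months 1–350. Entering month 351 the balance is €1,171.02; 2.5% of the post-interest balance is now below €30.00, so the flat €30.00 minimum applies from here.
From month 351 a fixed €30.00 at rate r clears €1,171.02 in 86 more payments. Total: 350 + 86 = 436 months.

436 months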